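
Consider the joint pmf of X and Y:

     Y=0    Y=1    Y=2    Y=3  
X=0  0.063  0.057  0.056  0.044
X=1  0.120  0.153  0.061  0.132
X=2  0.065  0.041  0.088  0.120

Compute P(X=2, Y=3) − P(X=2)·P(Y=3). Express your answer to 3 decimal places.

0.027

P(X=2) = 0.065 + 0.041 + 0.088 + 0.120 = 0.314.
P(Y=3) = 0.044 + 0.132 + 0.120 = 0.296.
P(X=2, Y=3) − P(X=2)P(Y=3) = 0.120 − 0.314×0.296 = 0.027.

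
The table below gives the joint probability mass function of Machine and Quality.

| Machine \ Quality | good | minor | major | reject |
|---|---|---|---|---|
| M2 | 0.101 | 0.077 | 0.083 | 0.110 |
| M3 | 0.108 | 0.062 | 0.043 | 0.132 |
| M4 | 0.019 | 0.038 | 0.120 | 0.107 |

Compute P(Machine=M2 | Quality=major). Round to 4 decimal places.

P(Quality=major) = 0.083 + 0.043 + 0.120 = 0.246.
P(Machine=M2 | Quality=major) = 0.083/0.246 = 0.3374.

0.3374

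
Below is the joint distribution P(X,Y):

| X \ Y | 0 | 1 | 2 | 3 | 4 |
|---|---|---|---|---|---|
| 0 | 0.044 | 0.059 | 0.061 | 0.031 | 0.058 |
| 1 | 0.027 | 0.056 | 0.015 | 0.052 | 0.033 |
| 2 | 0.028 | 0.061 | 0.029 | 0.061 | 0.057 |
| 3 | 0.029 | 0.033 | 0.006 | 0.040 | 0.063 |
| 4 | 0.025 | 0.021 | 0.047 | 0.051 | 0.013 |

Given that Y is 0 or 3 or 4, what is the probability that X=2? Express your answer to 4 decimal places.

0.2386

P(Y=0) = 0.044 + 0.027 + 0.028 + 0.029 + 0.025 = 0.153.
P(Y=3) = 0.031 + 0.052 + 0.061 + 0.040 + 0.051 = 0.235.
P(Y=4) = 0.058 + 0.033 + 0.057 + 0.063 + 0.013 = 0.224.
P(Y ∈ {0, 3, 4}) = 0.153 + 0.235 + 0.224 = 0.612; P(X=2, Y ∈ {0, 3, 4}) = 0.028 + 0.061 + 0.057 = 0.146.
P(X=2 | Y ∈ {0, 3, 4}) = 0.146/0.612 = 0.2386.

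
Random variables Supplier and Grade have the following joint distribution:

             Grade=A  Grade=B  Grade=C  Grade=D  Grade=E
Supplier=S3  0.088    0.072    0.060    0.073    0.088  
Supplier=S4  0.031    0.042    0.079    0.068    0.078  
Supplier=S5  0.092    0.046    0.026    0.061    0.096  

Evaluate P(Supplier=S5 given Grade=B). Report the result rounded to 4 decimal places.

0.2875

P(Grade=B) = 0.072 + 0.042 + 0.046 = 0.160.
P(Supplier=S5 | Grade=B) = 0.046/0.160 = 0.2875.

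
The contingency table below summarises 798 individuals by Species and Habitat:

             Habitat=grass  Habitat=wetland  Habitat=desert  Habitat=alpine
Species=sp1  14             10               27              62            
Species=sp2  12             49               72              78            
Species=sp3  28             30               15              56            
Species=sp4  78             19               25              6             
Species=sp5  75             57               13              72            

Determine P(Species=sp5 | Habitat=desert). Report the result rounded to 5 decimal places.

Total with Habitat=desert: 27 + 72 + 15 + 25 + 13 = 152.
P(Species=sp5 | Habitat=desert) = 13/152 = 0.08553.

0.08553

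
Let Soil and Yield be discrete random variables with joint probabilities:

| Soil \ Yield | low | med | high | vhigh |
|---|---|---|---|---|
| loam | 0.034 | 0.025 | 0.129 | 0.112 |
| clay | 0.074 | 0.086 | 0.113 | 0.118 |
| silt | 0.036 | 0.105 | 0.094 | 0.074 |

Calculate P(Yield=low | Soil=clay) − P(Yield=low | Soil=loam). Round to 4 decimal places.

P(Soil=clay) = 0.074 + 0.086 + 0.113 + 0.118 = 0.391; P(Yield=low | Soil=clay) = 0.074/0.391 = 0.18926.
P(Soil=loam) = 0.034 + 0.025 + 0.129 + 0.112 = 0.300; P(Yield=low | Soil=loam) = 0.034/0.300 = 0.11333.
Difference = 0.0759.

0.0759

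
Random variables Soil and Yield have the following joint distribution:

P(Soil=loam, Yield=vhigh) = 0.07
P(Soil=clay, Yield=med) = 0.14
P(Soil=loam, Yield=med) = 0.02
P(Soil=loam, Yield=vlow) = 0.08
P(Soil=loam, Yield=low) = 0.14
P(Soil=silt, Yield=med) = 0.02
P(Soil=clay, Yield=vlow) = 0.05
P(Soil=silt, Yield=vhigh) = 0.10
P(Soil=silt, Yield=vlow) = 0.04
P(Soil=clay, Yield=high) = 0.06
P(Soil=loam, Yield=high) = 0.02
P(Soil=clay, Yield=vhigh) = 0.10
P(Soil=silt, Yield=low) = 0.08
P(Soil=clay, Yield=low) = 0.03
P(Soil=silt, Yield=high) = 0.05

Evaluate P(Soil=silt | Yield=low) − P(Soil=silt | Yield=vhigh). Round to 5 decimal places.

-0.05037

P(Yield=low) = 0.14 + 0.03 + 0.08 = 0.25; P(Soil=silt | Yield=low) = 0.08/0.25 = 0.320000.
P(Yield=vhigh) = 0.07 + 0.10 + 0.10 = 0.27; P(Soil=silt | Yield=vhigh) = 0.10/0.27 = 0.370370.
Difference = -0.05037.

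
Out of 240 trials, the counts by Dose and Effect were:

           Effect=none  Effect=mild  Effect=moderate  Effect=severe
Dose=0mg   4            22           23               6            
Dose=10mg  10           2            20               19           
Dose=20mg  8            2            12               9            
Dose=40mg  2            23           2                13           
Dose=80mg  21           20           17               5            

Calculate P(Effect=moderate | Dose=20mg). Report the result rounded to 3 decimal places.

0.387

Total with Dose=20mg: 8 + 2 + 12 + 9 = 31.
P(Effect=moderate | Dose=20mg) = 12/31 = 0.387.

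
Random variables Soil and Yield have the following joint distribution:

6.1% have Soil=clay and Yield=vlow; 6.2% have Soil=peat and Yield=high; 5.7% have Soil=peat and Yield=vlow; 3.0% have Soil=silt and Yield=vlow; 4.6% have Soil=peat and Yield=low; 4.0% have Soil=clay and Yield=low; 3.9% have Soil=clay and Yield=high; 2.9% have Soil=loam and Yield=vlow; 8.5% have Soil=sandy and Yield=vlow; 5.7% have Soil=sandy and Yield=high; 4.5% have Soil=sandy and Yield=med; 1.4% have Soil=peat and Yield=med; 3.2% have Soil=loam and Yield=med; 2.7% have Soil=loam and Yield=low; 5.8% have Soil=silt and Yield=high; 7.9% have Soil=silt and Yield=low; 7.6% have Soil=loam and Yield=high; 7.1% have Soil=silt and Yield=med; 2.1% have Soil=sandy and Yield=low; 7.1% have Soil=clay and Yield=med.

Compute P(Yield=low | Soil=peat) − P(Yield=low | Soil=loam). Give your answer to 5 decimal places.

0.09235

P(Soil=peat) = 0.057 + 0.046 + 0.014 + 0.062 = 0.179; P(Yield=low | Soil=peat) = 0.046/0.179 = 0.256983.
P(Soil=loam) = 0.029 + 0.027 + 0.032 + 0.076 = 0.164; P(Yield=low | Soil=loam) = 0.027/0.164 = 0.164634.
Difference = 0.09235.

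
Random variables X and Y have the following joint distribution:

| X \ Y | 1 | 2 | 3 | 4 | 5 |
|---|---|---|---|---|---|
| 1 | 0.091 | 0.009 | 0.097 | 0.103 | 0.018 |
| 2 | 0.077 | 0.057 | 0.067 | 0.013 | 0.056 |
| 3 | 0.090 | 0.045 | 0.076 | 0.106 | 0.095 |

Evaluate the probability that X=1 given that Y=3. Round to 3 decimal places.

0.404

P(Y=3) = 0.097 + 0.067 + 0.076 = 0.240.
P(X=1 | Y=3) = 0.097/0.240 = 0.404.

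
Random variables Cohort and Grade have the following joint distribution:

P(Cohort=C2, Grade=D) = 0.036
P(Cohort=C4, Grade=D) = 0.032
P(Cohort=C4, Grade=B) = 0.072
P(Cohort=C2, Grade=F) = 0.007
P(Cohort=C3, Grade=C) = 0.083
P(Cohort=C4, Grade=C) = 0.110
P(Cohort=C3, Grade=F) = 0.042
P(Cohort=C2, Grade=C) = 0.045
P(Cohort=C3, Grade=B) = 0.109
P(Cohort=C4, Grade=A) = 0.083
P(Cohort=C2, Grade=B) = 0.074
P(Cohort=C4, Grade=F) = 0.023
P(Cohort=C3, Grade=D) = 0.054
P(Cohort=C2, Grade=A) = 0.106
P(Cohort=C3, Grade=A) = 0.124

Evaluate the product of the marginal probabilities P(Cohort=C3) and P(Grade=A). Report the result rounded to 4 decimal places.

P(Cohort=C3) = 0.124 + 0.109 + 0.083 + 0.054 + 0.042 = 0.412.
P(Grade=A) = 0.106 + 0.124 + 0.083 = 0.313.
Product: 0.412 × 0.313 = 0.1290.

0.1290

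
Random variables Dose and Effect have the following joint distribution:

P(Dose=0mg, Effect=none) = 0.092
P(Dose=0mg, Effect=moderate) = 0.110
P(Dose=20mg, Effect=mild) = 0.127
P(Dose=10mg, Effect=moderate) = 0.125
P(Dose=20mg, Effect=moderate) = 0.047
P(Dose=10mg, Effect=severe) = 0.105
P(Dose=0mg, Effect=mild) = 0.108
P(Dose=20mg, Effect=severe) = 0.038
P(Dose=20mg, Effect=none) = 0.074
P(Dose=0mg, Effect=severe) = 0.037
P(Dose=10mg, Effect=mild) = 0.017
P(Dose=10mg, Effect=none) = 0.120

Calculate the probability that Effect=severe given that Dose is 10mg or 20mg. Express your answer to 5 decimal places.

P(Dose=10mg) = 0.120 + 0.017 + 0.125 + 0.105 = 0.367.
P(Dose=20mg) = 0.074 + 0.127 + 0.047 + 0.038 = 0.286.
P(Dose ∈ {10mg, 20mg}) = 0.367 + 0.286 = 0.653; P(Effect=severe, Dose ∈ {10mg, 20mg}) = 0.105 + 0.038 = 0.143.
P(Effect=severe | Dose ∈ {10mg, 20mg}) = 0.143/0.653 = 0.21899.

0.21899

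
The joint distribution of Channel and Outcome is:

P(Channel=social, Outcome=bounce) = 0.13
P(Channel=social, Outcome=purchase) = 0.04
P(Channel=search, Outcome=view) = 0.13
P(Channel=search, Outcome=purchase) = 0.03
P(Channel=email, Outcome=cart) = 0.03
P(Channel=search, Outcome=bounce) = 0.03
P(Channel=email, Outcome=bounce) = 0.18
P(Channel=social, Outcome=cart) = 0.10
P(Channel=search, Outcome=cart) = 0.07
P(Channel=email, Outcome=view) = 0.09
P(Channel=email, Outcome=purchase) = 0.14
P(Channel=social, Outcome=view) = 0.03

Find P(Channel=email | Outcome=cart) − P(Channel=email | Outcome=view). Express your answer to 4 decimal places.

-0.2100

P(Outcome=cart) = 0.03 + 0.07 + 0.10 = 0.20; P(Channel=email | Outcome=cart) = 0.03/0.20 = 0.15000.
P(Outcome=view) = 0.09 + 0.13 + 0.03 = 0.25; P(Channel=email | Outcome=view) = 0.09/0.25 = 0.36000.
Difference = -0.2100.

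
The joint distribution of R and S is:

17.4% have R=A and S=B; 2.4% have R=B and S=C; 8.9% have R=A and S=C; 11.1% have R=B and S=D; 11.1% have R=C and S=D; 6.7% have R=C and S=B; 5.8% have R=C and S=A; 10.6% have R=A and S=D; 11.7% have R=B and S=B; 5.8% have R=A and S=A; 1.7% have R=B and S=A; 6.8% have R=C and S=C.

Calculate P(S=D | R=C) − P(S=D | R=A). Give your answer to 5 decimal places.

P(R=C) = 0.058 + 0.067 + 0.068 + 0.111 = 0.304; P(S=D | R=C) = 0.111/0.304 = 0.365132.
P(R=A) = 0.058 + 0.174 + 0.089 + 0.106 = 0.427; P(S=D | R=A) = 0.106/0.427 = 0.248244.
Difference = 0.11689.

0.11689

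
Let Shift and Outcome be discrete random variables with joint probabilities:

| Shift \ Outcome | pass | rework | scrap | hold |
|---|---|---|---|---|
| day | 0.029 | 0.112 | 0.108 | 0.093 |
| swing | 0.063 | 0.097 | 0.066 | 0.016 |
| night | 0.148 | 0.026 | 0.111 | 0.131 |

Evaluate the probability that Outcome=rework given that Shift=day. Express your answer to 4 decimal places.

P(Shift=day) = 0.029 + 0.112 + 0.108 + 0.093 = 0.342.
P(Outcome=rework | Shift=day) = 0.112/0.342 = 0.3275.

0.3275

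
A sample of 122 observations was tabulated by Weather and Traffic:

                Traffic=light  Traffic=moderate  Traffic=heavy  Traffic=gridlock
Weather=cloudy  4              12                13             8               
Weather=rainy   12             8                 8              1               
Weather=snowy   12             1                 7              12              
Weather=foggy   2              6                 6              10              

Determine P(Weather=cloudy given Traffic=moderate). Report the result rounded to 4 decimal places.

0.4444

Total with Traffic=moderate: 12 + 8 + 1 + 6 = 27.
P(Weather=cloudy | Traffic=moderate) = 12/27 = 0.4444.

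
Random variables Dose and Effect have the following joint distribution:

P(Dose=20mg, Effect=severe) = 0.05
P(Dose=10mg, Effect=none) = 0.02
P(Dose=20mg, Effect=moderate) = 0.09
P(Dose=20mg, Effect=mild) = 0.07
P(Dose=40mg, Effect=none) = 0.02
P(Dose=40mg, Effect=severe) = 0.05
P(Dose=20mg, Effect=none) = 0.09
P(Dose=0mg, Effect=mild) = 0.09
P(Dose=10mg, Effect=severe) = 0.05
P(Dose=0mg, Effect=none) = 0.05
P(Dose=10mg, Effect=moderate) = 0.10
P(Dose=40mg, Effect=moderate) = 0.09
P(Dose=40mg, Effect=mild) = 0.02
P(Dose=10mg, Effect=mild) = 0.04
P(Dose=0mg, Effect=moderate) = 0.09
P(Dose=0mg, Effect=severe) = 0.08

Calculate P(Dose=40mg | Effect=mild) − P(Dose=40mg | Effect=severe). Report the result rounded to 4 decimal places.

P(Effect=mild) = 0.09 + 0.04 + 0.07 + 0.02 = 0.22; P(Dose=40mg | Effect=mild) = 0.02/0.22 = 0.09091.
P(Effect=severe) = 0.08 + 0.05 + 0.05 + 0.05 = 0.23; P(Dose=40mg | Effect=severe) = 0.05/0.23 = 0.21739.
Difference = -0.1265.

-0.1265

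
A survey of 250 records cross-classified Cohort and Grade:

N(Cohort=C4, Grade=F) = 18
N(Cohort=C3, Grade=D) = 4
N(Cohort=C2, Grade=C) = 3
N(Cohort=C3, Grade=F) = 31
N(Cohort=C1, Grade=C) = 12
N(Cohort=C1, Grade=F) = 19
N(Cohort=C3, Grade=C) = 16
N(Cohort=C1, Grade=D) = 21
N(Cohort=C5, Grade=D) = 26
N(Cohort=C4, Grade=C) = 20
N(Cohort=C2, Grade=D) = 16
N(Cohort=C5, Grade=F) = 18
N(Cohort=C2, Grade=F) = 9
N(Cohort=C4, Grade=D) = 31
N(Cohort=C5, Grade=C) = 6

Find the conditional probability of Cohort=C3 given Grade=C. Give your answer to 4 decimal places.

0.2807

Total with Grade=C: 12 + 3 + 16 + 20 + 6 = 57.
P(Cohort=C3 | Grade=C) = 16/57 = 0.2807.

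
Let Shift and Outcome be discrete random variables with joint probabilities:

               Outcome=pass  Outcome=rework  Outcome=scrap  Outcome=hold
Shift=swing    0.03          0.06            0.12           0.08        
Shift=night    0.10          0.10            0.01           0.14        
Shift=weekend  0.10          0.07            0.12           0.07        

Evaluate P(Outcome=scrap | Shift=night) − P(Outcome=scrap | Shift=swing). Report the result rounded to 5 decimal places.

-0.38522

P(Shift=night) = 0.10 + 0.10 + 0.01 + 0.14 = 0.35; P(Outcome=scrap | Shift=night) = 0.01/0.35 = 0.028571.
P(Shift=swing) = 0.03 + 0.06 + 0.12 + 0.08 = 0.29; P(Outcome=scrap | Shift=swing) = 0.12/0.29 = 0.413793.
Difference = -0.38522.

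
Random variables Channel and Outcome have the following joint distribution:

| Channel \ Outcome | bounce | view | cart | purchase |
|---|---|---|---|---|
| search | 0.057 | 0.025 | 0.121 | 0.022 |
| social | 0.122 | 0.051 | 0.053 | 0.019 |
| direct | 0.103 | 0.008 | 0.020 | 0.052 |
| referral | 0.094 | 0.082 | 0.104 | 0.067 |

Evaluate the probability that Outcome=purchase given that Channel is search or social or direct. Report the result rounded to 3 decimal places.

0.142

P(Channel=search) = 0.057 + 0.025 + 0.121 + 0.022 = 0.225.
P(Channel=social) = 0.122 + 0.051 + 0.053 + 0.019 = 0.245.
P(Channel=direct) = 0.103 + 0.008 + 0.020 + 0.052 = 0.183.
P(Channel ∈ {search, social, direct}) = 0.225 + 0.245 + 0.183 = 0.653; P(Outcome=purchase, Channel ∈ {search, social, direct}) = 0.022 + 0.019 + 0.052 = 0.093.
P(Outcome=purchase | Channel ∈ {search, social, direct}) = 0.093/0.653 = 0.142.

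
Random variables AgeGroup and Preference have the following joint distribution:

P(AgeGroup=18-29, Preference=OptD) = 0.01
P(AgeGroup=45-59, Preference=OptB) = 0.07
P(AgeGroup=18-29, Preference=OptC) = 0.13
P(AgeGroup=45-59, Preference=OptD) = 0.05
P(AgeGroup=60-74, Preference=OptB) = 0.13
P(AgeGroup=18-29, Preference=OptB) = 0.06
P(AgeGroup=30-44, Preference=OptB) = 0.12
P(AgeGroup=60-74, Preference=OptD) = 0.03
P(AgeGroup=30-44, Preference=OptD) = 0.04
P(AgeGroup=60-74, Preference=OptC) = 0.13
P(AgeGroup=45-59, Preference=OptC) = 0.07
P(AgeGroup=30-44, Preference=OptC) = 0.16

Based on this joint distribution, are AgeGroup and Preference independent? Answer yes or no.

no

P(AgeGroup=18-29) = 0.20 and P(Preference=OptC) = 0.49, so their product is 0.0980, but P(AgeGroup=18-29, Preference=OptC) = 0.13. Since these differ, AgeGroup and Preference are not independent.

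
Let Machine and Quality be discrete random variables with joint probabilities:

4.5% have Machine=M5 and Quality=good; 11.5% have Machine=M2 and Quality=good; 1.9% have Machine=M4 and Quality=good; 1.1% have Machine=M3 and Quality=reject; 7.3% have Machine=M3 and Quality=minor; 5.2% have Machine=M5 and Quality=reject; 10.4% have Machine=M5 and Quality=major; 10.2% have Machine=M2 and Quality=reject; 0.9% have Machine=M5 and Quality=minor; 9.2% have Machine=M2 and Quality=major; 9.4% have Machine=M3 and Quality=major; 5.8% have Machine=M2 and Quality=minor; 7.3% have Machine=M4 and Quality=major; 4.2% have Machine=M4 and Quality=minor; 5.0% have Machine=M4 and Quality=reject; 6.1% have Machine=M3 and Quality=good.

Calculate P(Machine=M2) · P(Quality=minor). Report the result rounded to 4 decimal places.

0.0668

P(Machine=M2) = 0.115 + 0.058 + 0.092 + 0.102 = 0.367.
P(Quality=minor) = 0.058 + 0.073 + 0.042 + 0.009 = 0.182.
Product: 0.367 × 0.182 = 0.0668.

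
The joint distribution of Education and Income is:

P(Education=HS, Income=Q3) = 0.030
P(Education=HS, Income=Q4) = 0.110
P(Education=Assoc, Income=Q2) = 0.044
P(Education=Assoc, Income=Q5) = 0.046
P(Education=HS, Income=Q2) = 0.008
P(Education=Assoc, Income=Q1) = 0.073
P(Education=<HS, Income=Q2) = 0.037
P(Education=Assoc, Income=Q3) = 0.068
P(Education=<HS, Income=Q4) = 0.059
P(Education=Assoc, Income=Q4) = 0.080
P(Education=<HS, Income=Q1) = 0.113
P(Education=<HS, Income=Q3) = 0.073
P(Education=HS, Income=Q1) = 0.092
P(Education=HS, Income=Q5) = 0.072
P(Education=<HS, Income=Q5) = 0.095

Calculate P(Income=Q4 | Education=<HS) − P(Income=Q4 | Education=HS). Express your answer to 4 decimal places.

-0.1961

P(Education=<HS) = 0.113 + 0.037 + 0.073 + 0.059 + 0.095 = 0.377; P(Income=Q4 | Education=<HS) = 0.059/0.377 = 0.15650.
P(Education=HS) = 0.092 + 0.008 + 0.030 + 0.110 + 0.072 = 0.312; P(Income=Q4 | Education=HS) = 0.110/0.312 = 0.35256.
Difference = -0.1961.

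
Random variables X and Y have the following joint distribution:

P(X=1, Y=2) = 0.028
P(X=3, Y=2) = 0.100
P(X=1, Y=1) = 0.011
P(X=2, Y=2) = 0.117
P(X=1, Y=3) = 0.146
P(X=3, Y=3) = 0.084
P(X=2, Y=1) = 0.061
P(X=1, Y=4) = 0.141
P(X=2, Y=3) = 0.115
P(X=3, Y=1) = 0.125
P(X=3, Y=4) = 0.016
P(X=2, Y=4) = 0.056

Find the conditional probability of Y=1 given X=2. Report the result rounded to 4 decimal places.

0.1748

P(X=2) = 0.061 + 0.117 + 0.115 + 0.056 = 0.349.
P(Y=1 | X=2) = 0.061/0.349 = 0.1748.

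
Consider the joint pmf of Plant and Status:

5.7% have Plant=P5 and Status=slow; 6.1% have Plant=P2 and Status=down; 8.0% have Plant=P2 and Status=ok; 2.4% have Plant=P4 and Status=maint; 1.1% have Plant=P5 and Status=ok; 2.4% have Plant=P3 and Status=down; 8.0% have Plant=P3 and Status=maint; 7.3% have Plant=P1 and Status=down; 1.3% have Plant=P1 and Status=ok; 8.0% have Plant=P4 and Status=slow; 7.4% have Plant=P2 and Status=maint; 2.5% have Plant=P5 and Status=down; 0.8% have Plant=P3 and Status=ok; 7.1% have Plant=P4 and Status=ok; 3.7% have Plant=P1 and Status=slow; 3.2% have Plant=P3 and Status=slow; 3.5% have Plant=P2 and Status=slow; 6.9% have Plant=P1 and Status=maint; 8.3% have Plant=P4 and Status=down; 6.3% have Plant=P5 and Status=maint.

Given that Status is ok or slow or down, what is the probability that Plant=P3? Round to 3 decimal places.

P(Status=ok) = 0.013 + 0.080 + 0.008 + 0.071 + 0.011 = 0.183.
P(Status=slow) = 0.037 + 0.035 + 0.032 + 0.080 + 0.057 = 0.241.
P(Status=down) = 0.073 + 0.061 + 0.024 + 0.083 + 0.025 = 0.266.
P(Status ∈ {ok, slow, down}) = 0.183 + 0.241 + 0.266 = 0.690; P(Plant=P3, Status ∈ {ok, slow, down}) = 0.008 + 0.032 + 0.024 = 0.064.
P(Plant=P3 | Status ∈ {ok, slow, down}) = 0.064/0.690 = 0.093.

0.093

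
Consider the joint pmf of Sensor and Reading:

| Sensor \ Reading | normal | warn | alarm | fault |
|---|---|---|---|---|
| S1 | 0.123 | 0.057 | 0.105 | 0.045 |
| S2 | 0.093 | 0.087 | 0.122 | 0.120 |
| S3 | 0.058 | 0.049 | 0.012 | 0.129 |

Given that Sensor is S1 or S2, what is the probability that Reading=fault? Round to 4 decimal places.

P(Sensor=S1) = 0.123 + 0.057 + 0.105 + 0.045 = 0.330.
P(Sensor=S2) = 0.093 + 0.087 + 0.122 + 0.120 = 0.422.
P(Sensor ∈ {S1, S2}) = 0.330 + 0.422 = 0.752; P(Reading=fault, Sensor ∈ {S1, S2}) = 0.045 + 0.120 = 0.165.
P(Reading=fault | Sensor ∈ {S1, S2}) = 0.165/0.752 = 0.2194.

0.2194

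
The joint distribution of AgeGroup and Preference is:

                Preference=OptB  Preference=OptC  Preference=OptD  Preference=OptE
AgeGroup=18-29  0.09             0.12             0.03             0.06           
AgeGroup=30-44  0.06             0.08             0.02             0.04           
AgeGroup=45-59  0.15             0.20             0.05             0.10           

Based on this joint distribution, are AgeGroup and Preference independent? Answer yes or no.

Every cell satisfies P(AgeGroup,Preference) = P(AgeGroup)·P(Preference). For instance P(AgeGroup=18-29) = 0.30, P(Preference=OptB) = 0.30, and 0.30×0.30 = 0.09 matches the joint entry. So AgeGroup and Preference are independent.

yes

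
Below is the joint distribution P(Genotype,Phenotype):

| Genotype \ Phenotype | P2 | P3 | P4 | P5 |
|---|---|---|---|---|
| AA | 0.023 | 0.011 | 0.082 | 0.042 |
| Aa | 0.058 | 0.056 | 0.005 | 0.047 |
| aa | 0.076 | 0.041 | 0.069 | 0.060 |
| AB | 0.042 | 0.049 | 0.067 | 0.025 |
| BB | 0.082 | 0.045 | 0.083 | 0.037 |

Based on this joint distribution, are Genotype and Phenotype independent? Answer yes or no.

P(Genotype=Aa) = 0.166 and P(Phenotype=P4) = 0.306, so their product is 0.05080, but P(Genotype=Aa, Phenotype=P4) = 0.005. Since these differ, Genotype and Phenotype are not independent.

no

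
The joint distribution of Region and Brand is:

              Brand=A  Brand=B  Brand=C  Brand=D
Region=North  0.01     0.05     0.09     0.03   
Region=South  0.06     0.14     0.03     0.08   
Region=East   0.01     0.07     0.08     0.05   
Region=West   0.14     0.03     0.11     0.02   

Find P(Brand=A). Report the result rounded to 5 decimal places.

P(Brand=A) = 0.01 + 0.06 + 0.01 + 0.14 = 0.22.

0.22000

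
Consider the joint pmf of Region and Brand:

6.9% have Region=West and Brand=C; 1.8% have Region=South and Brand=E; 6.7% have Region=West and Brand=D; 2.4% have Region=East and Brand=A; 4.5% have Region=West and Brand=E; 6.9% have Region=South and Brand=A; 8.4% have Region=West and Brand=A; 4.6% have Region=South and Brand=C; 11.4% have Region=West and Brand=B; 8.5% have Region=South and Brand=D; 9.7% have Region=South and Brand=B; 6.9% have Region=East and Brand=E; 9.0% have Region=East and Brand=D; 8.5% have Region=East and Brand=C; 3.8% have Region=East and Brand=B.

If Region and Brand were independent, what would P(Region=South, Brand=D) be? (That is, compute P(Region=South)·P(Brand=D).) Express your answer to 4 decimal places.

0.0762

P(Region=South) = 0.069 + 0.097 + 0.046 + 0.085 + 0.018 = 0.315.
P(Brand=D) = 0.085 + 0.090 + 0.067 = 0.242.
Product: 0.315 × 0.242 = 0.0762.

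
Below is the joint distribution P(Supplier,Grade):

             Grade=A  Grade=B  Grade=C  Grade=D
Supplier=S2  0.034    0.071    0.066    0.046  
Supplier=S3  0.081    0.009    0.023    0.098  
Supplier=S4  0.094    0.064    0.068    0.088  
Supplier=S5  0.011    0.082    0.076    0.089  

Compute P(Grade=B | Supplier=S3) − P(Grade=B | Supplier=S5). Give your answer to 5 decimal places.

P(Supplier=S3) = 0.081 + 0.009 + 0.023 + 0.098 = 0.211; P(Grade=B | Supplier=S3) = 0.009/0.211 = 0.042654.
P(Supplier=S5) = 0.011 + 0.082 + 0.076 + 0.089 = 0.258; P(Grade=B | Supplier=S5) = 0.082/0.258 = 0.317829.
Difference = -0.27518.

-0.27518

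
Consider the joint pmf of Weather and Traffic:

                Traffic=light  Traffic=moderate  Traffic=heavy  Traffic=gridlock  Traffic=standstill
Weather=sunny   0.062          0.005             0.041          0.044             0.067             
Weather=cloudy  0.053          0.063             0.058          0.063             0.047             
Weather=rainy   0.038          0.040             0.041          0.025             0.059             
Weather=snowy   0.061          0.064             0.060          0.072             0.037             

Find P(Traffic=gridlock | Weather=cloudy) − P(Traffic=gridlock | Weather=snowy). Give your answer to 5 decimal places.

-0.02307

P(Weather=cloudy) = 0.053 + 0.063 + 0.058 + 0.063 + 0.047 = 0.284; P(Traffic=gridlock | Weather=cloudy) = 0.063/0.284 = 0.221831.
P(Weather=snowy) = 0.061 + 0.064 + 0.060 + 0.072 + 0.037 = 0.294; P(Traffic=gridlock | Weather=snowy) = 0.072/0.294 = 0.244898.
Difference = -0.02307.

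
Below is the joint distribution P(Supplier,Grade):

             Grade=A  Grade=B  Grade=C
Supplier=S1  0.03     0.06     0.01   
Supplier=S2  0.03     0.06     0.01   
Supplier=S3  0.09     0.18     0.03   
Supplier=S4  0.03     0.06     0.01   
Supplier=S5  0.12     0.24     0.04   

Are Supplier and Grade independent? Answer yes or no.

Every cell satisfies P(Supplier,Grade) = P(Supplier)·P(Grade). For instance P(Supplier=S1) = 0.10, P(Grade=C) = 0.10, and 0.10×0.10 = 0.01 matches the joint entry. So Supplier and Grade are independent.

yes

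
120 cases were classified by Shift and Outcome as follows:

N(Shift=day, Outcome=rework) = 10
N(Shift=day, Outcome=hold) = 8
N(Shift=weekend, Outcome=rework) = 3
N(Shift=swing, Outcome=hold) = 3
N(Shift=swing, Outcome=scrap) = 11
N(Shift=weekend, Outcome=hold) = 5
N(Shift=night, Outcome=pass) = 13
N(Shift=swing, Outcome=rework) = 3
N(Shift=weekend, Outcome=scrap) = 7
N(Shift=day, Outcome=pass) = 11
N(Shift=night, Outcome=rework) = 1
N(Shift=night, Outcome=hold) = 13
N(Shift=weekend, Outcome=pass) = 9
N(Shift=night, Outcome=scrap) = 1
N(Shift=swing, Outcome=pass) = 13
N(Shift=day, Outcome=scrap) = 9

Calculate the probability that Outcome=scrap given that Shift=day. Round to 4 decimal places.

Total with Shift=day: 11 + 10 + 9 + 8 = 38.
P(Outcome=scrap | Shift=day) = 9/38 = 0.2368.

0.2368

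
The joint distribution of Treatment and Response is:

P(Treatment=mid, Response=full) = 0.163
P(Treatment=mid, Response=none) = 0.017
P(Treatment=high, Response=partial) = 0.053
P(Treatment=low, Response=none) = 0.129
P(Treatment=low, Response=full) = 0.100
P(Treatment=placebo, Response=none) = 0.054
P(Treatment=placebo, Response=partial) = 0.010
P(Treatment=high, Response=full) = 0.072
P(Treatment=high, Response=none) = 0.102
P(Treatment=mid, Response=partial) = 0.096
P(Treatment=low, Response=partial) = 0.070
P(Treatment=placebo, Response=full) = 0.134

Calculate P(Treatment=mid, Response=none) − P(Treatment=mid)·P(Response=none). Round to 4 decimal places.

-0.0664

P(Treatment=mid) = 0.017 + 0.096 + 0.163 = 0.276.
P(Response=none) = 0.054 + 0.129 + 0.017 + 0.102 = 0.302.
P(Treatment=mid, Response=none) − P(Treatment=mid)P(Response=none) = 0.017 − 0.276×0.302 = -0.0664.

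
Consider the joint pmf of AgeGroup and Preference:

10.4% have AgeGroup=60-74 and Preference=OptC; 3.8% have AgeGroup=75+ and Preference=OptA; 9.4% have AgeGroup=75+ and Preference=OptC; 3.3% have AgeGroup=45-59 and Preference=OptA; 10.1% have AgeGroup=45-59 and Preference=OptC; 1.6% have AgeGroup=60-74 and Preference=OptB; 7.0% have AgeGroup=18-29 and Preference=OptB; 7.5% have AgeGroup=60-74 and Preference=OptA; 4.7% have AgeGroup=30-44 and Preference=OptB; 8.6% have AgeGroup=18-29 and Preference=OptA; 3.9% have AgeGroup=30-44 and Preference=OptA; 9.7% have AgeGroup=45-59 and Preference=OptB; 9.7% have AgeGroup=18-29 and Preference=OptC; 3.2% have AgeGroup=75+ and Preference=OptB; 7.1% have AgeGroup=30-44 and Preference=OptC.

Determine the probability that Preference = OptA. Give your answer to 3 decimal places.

0.271

P(Preference=OptA) = 0.086 + 0.039 + 0.033 + 0.075 + 0.038 = 0.271.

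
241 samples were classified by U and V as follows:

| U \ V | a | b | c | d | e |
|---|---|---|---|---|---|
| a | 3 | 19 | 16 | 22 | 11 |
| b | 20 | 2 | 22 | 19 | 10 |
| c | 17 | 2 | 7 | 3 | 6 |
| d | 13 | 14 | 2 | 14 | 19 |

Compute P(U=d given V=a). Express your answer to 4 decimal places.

Total with V=a: 3 + 20 + 17 + 13 = 53.
P(U=d | V=a) = 13/53 = 0.2453.

0.2453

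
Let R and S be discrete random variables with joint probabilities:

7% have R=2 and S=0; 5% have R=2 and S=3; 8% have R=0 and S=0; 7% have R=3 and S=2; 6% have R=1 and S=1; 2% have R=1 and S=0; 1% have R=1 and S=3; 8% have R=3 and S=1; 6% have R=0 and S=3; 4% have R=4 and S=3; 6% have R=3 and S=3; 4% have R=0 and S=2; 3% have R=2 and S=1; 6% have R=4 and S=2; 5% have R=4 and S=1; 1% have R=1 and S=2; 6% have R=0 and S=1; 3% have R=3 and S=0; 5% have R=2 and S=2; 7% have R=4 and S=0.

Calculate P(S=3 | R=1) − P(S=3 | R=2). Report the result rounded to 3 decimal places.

-0.150

P(R=1) = 0.02 + 0.06 + 0.01 + 0.01 = 0.10; P(S=3 | R=1) = 0.01/0.10 = 0.1000.
P(R=2) = 0.07 + 0.03 + 0.05 + 0.05 = 0.20; P(S=3 | R=2) = 0.05/0.20 = 0.2500.
Difference = -0.150.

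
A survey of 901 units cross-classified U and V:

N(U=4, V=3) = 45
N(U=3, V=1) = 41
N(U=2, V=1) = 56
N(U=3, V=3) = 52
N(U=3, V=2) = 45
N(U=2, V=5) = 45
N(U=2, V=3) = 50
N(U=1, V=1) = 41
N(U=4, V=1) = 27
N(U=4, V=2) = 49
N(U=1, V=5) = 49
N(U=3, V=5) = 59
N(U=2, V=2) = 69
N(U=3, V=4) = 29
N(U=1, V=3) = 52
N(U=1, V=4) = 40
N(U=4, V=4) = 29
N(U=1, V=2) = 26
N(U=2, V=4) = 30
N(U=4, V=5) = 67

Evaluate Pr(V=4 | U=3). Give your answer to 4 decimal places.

0.1283

Total with U=3: 41 + 45 + 52 + 29 + 59 = 226.
P(V=4 | U=3) = 29/226 = 0.1283.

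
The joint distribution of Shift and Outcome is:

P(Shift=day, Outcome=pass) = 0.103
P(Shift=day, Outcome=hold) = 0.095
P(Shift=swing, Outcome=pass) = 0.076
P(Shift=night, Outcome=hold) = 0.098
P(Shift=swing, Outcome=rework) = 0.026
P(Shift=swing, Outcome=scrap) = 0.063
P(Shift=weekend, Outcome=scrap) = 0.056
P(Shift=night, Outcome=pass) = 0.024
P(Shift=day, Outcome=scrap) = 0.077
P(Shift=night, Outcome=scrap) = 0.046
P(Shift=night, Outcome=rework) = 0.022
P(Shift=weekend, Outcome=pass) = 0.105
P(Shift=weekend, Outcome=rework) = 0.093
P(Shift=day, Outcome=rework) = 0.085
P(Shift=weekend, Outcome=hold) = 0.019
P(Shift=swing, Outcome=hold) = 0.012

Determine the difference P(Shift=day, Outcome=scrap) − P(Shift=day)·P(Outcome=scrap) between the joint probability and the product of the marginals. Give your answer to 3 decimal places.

P(Shift=day) = 0.103 + 0.085 + 0.077 + 0.095 = 0.360.
P(Outcome=scrap) = 0.077 + 0.063 + 0.046 + 0.056 = 0.242.
P(Shift=day, Outcome=scrap) − P(Shift=day)P(Outcome=scrap) = 0.077 − 0.360×0.242 = -0.010.

-0.010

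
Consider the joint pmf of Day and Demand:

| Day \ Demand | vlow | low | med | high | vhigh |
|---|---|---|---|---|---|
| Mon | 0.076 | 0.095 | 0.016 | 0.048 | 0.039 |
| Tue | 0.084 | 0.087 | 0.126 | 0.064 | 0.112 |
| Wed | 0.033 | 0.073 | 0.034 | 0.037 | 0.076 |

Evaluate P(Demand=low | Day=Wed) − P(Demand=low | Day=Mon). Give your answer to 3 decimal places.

-0.058

P(Day=Wed) = 0.033 + 0.073 + 0.034 + 0.037 + 0.076 = 0.253; P(Demand=low | Day=Wed) = 0.073/0.253 = 0.2885.
P(Day=Mon) = 0.076 + 0.095 + 0.016 + 0.048 + 0.039 = 0.274; P(Demand=low | Day=Mon) = 0.095/0.274 = 0.3467.
Difference = -0.058.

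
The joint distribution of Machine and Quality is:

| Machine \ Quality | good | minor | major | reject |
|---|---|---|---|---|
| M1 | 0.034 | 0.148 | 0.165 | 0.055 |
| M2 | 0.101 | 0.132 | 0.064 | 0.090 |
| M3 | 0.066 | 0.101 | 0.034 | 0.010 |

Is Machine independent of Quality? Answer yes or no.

P(Machine=M1) = 0.402 and P(Quality=major) = 0.263, so their product is 0.10573, but P(Machine=M1, Quality=major) = 0.165. Since these differ, Machine and Quality are not independent.

no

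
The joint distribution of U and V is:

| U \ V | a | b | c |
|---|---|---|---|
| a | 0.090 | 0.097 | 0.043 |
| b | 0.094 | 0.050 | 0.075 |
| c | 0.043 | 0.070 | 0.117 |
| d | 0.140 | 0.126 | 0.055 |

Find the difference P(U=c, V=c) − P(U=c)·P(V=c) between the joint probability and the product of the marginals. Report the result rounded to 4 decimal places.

0.0503

P(U=c) = 0.043 + 0.070 + 0.117 = 0.230.
P(V=c) = 0.043 + 0.075 + 0.117 + 0.055 = 0.290.
P(U=c, V=c) − P(U=c)P(V=c) = 0.117 − 0.230×0.290 = 0.0503.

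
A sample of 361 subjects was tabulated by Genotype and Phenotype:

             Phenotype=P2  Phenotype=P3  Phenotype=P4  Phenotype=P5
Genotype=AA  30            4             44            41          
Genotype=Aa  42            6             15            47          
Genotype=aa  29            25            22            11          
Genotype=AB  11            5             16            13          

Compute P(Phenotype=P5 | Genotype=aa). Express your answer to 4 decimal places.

0.1264

Total with Genotype=aa: 29 + 25 + 22 + 11 = 87.
P(Phenotype=P5 | Genotype=aa) = 11/87 = 0.1264.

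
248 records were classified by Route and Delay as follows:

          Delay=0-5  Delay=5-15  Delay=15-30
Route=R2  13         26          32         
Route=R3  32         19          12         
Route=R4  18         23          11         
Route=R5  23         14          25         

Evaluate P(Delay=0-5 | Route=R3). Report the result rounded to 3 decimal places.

0.508

Total with Route=R3: 32 + 19 + 12 = 63.
P(Delay=0-5 | Route=R3) = 32/63 = 0.508.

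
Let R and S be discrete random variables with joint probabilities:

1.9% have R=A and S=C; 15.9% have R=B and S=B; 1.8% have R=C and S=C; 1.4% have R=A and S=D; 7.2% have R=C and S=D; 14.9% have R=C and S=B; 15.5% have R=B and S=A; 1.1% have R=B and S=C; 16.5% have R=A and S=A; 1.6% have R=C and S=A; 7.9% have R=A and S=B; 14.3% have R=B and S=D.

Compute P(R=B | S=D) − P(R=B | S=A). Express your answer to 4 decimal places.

P(S=D) = 0.014 + 0.143 + 0.072 = 0.229; P(R=B | S=D) = 0.143/0.229 = 0.62445.
P(S=A) = 0.165 + 0.155 + 0.016 = 0.336; P(R=B | S=A) = 0.155/0.336 = 0.46131.
Difference = 0.1631.

0.1631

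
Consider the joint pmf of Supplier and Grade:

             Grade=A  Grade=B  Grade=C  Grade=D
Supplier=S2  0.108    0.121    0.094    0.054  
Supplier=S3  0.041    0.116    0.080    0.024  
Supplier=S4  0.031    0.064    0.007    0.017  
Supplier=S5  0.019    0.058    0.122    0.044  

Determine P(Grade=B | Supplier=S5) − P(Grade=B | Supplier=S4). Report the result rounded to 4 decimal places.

P(Supplier=S5) = 0.019 + 0.058 + 0.122 + 0.044 = 0.243; P(Grade=B | Supplier=S5) = 0.058/0.243 = 0.23868.
P(Supplier=S4) = 0.031 + 0.064 + 0.007 + 0.017 = 0.119; P(Grade=B | Supplier=S4) = 0.064/0.119 = 0.53782.
Difference = -0.2991.

-0.2991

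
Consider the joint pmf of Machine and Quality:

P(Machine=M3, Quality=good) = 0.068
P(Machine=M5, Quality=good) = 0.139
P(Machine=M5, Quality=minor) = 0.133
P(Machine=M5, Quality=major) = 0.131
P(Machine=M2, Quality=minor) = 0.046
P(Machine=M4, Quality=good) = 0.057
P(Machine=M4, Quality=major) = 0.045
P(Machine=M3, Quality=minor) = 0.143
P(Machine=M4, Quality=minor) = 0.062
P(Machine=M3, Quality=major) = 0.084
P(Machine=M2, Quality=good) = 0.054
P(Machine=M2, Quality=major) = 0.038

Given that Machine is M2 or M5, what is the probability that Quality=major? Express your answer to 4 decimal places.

P(Machine=M2) = 0.054 + 0.046 + 0.038 = 0.138.
P(Machine=M5) = 0.139 + 0.133 + 0.131 = 0.403.
P(Machine ∈ {M2, M5}) = 0.138 + 0.403 = 0.541; P(Quality=major, Machine ∈ {M2, M5}) = 0.038 + 0.131 = 0.169.
P(Quality=major | Machine ∈ {M2, M5}) = 0.169/0.541 = 0.3124.

0.3124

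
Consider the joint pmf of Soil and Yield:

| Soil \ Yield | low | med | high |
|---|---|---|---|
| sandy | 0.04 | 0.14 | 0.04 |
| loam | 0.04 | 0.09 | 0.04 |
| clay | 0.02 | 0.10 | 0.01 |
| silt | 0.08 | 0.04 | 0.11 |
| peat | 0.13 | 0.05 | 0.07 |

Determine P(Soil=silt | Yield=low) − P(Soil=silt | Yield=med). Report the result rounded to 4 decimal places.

0.1628

P(Yield=low) = 0.04 + 0.04 + 0.02 + 0.08 + 0.13 = 0.31; P(Soil=silt | Yield=low) = 0.08/0.31 = 0.25806.
P(Yield=med) = 0.14 + 0.09 + 0.10 + 0.04 + 0.05 = 0.42; P(Soil=silt | Yield=med) = 0.04/0.42 = 0.09524.
Difference = 0.1628.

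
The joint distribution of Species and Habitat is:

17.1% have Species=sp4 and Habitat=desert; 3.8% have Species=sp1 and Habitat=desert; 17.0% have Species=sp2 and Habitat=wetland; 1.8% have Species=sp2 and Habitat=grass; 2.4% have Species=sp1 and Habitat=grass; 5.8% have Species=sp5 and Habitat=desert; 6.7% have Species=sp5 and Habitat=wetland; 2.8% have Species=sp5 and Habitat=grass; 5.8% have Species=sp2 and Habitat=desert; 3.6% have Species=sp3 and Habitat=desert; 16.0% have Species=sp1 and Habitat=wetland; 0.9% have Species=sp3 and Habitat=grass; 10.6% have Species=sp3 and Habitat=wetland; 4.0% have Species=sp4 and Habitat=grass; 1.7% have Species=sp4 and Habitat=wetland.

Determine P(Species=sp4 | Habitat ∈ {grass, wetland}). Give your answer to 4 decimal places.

P(Habitat=grass) = 0.024 + 0.018 + 0.009 + 0.040 + 0.028 = 0.119.
P(Habitat=wetland) = 0.160 + 0.170 + 0.106 + 0.017 + 0.067 = 0.520.
P(Habitat ∈ {grass, wetland}) = 0.119 + 0.520 = 0.639; P(Species=sp4, Habitat ∈ {grass, wetland}) = 0.040 + 0.017 = 0.057.
P(Species=sp4 | Habitat ∈ {grass, wetland}) = 0.057/0.639 = 0.0892.

0.0892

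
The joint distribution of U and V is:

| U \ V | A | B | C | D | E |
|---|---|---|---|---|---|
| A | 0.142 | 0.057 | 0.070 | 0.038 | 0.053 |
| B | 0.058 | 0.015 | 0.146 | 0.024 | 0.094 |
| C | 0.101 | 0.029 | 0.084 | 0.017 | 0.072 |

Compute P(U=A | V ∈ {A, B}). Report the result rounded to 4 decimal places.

P(V=A) = 0.142 + 0.058 + 0.101 = 0.301.
P(V=B) = 0.057 + 0.015 + 0.029 = 0.101.
P(V ∈ {A, B}) = 0.301 + 0.101 = 0.402; P(U=A, V ∈ {A, B}) = 0.142 + 0.057 = 0.199.
P(U=A | V ∈ {A, B}) = 0.199/0.402 = 0.4950.

0.4950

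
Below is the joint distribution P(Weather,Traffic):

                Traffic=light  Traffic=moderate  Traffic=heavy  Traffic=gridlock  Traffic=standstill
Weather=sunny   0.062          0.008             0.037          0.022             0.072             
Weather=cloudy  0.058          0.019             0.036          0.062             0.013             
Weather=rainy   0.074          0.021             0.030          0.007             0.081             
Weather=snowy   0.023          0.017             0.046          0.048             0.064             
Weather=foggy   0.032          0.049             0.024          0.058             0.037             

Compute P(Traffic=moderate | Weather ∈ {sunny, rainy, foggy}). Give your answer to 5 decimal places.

0.12704

P(Weather=sunny) = 0.062 + 0.008 + 0.037 + 0.022 + 0.072 = 0.201.
P(Weather=rainy) = 0.074 + 0.021 + 0.030 + 0.007 + 0.081 = 0.213.
P(Weather=foggy) = 0.032 + 0.049 + 0.024 + 0.058 + 0.037 = 0.200.
P(Weather ∈ {sunny, rainy, foggy}) = 0.201 + 0.213 + 0.200 = 0.614; P(Traffic=moderate, Weather ∈ {sunny, rainy, foggy}) = 0.008 + 0.021 + 0.049 = 0.078.
P(Traffic=moderate | Weather ∈ {sunny, rainy, foggy}) = 0.078/0.614 = 0.12704.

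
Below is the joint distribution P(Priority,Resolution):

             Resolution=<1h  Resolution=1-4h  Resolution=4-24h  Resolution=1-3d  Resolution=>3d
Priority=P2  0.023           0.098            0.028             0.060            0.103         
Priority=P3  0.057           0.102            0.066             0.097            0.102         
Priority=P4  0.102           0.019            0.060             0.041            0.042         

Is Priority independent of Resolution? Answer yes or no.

no

P(Priority=P4) = 0.264 and P(Resolution=<1h) = 0.182, so their product is 0.04805, but P(Priority=P4, Resolution=<1h) = 0.102. Since these differ, Priority and Resolution are not independent.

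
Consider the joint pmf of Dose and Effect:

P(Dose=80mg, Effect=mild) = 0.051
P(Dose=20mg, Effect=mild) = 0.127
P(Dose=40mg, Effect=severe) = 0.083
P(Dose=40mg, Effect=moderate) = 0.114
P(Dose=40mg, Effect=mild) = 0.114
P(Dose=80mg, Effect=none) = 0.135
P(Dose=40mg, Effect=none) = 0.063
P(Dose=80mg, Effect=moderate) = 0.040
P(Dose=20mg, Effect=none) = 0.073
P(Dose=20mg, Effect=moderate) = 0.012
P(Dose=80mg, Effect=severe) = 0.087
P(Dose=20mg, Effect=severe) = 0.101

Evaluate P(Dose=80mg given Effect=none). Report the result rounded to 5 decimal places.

0.49815

P(Effect=none) = 0.073 + 0.063 + 0.135 = 0.271.
P(Dose=80mg | Effect=none) = 0.135/0.271 = 0.49815.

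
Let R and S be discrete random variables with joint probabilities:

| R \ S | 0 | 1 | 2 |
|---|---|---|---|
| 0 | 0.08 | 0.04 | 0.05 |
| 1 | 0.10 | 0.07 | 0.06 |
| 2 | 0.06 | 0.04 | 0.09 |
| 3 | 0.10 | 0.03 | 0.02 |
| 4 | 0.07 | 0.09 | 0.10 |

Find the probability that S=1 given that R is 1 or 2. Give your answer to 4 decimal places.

P(R=1) = 0.10 + 0.07 + 0.06 = 0.23.
P(R=2) = 0.06 + 0.04 + 0.09 = 0.19.
P(R ∈ {1, 2}) = 0.23 + 0.19 = 0.42; P(S=1, R ∈ {1, 2}) = 0.07 + 0.04 = 0.11.
P(S=1 | R ∈ {1, 2}) = 0.11/0.42 = 0.2619.

0.2619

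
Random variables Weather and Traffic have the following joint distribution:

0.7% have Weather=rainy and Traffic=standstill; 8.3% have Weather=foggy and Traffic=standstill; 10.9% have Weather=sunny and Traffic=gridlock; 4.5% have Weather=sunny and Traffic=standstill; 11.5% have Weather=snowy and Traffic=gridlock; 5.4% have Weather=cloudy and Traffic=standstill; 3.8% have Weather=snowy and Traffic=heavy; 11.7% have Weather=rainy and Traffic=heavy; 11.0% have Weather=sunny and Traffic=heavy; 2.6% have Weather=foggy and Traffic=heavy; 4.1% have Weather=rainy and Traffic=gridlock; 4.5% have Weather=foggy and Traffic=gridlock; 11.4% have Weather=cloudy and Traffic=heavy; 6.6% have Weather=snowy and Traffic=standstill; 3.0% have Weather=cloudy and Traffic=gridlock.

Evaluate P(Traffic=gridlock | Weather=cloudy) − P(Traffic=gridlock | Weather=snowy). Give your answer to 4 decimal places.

P(Weather=cloudy) = 0.114 + 0.030 + 0.054 = 0.198; P(Traffic=gridlock | Weather=cloudy) = 0.030/0.198 = 0.15152.
P(Weather=snowy) = 0.038 + 0.115 + 0.066 = 0.219; P(Traffic=gridlock | Weather=snowy) = 0.115/0.219 = 0.52511.
Difference = -0.3736.

-0.3736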